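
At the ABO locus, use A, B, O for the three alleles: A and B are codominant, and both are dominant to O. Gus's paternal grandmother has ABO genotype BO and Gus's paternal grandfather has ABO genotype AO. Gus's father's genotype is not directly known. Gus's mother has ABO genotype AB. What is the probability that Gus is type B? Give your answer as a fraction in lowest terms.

3/8

Gus's father's ABO genotype from BO × AO: 1/4 AB, 1/4 AO, 1/4 BO, 1/4 OO.
Crossing each possibility with the mother AB and summing P(type B): 1/4·1/4 + 1/4·1/4 + 1/4·1/2 + 1/4·1/2 = 3/8.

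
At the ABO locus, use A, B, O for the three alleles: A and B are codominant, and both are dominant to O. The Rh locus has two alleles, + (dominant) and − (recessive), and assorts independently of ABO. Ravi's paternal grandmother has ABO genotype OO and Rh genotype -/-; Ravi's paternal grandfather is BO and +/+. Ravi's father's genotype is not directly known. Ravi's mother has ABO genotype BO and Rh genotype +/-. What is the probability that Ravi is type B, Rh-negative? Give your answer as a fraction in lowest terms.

5/32

Ravi's father's ABO genotype from OO × BO: 1/2 BO, 1/2 OO.
Crossing each possibility with the mother BO and summing P(type B): 1/2·3/4 + 1/2·1/2 = 5/8.
Similarly for Rh via the father's Rh distribution: P(Rh-) = 1/4.
Independent loci: 5/8 × 1/4 = 5/32.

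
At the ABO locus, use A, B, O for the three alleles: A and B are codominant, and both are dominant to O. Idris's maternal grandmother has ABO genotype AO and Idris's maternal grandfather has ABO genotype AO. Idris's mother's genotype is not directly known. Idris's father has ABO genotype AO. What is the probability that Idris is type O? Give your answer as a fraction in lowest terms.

1/4

Idris's mother's ABO genotype from AO × AO: 1/4 AA, 1/2 AO, 1/4 OO.
Crossing each possibility with the father AO and summing P(type O): 1/4·0 + 1/2·1/4 + 1/4·1/2 = 1/4.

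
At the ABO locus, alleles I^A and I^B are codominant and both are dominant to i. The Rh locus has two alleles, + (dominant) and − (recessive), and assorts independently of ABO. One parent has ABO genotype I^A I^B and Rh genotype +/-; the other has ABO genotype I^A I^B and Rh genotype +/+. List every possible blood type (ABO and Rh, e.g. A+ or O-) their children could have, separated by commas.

Gametes from I^A I^B × I^A I^B give offspring ABO genotypes I^A I^A, I^A I^B, I^B I^B, i.e. phenotypes A, B, AB.
Rh cross +/- × +/+ → phenotypes Rh+.
Combining independently: A+, B+, AB+.

A+, B+, AB+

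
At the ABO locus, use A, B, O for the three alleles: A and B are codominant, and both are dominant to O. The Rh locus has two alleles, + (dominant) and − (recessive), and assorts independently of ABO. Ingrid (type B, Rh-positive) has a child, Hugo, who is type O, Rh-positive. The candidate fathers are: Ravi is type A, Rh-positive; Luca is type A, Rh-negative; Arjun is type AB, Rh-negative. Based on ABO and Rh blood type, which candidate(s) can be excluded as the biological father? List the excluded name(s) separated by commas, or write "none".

A candidate is excluded only if no genotype consistent with his phenotype could produce a type O, Rh-positive child with a type B, Rh-positive mother.
Arjun (type AB, Rh-): no genotype consistent with that phenotype can produce a type-O Rh+ child with a type-B mother.

Arjun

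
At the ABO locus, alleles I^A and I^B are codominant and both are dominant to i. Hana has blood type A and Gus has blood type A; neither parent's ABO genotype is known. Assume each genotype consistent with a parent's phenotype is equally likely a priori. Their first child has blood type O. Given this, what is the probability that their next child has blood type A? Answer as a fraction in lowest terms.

3/4

Possible genotypes: Hana ∈ {I^A I^A, I^A i}; Gus ∈ {I^A I^A, I^A i}.
Weight each parental genotype pair by prior × P(type-O child):
  I^A i × I^A i: posterior weight 1; P(next child type A) = 3/4.
Weighted sum = 3/4.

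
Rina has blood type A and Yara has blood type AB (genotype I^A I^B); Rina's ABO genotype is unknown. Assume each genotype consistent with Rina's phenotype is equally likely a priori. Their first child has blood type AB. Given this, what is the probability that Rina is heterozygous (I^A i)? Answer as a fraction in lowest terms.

1/3

Possible genotypes: Rina ∈ {I^A I^A, I^A i}; Yara ∈ {I^A I^B}.
Weight each parental genotype pair by prior × P(type-AB child):
  I^A I^A × I^A I^B: posterior weight 2/3.
  I^A i × I^A I^B: posterior weight 1/3.
Sum the posterior weight over pairs where Rina is I^A i: 1/3.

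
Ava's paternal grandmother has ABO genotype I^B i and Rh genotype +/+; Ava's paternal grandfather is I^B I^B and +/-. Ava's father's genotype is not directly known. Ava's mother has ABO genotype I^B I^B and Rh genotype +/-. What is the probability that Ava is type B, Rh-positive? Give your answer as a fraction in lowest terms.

7/8

Ava's father's ABO genotype from I^B i × I^B I^B: 1/2 I^B I^B, 1/2 I^B i.
Crossing each possibility with the mother I^B I^B and summing P(type B): 1/2·1 + 1/2·1 = 1.
Similarly for Rh via the father's Rh distribution: P(Rh+) = 7/8.
Independent loci: 1 × 7/8 = 7/8.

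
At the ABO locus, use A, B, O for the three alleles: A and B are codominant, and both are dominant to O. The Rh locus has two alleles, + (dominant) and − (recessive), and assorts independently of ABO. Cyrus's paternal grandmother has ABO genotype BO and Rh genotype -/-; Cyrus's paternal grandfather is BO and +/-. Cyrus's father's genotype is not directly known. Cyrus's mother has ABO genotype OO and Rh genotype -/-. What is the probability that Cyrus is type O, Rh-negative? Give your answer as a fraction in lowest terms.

3/8

Cyrus's father's ABO genotype from BO × BO: 1/4 BB, 1/2 BO, 1/4 OO.
Crossing each possibility with the mother OO and summing P(type O): 1/4·0 + 1/2·1/2 + 1/4·1 = 1/2.
Similarly for Rh via the father's Rh distribution: P(Rh-) = 3/4.
Independent loci: 1/2 × 3/4 = 3/8.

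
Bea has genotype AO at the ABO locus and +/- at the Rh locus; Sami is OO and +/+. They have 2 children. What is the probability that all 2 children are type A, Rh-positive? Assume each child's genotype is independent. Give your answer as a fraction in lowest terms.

1/4

ABO cross AO × OO → 1/2 O, 1/2 A.
Rh cross +/- × +/+ → 1 Rh+; so P(type A, Rh-positive) = 1/2 × 1 = 1/2 per child.
All 2 independent: (1/2)^2 = 1/4.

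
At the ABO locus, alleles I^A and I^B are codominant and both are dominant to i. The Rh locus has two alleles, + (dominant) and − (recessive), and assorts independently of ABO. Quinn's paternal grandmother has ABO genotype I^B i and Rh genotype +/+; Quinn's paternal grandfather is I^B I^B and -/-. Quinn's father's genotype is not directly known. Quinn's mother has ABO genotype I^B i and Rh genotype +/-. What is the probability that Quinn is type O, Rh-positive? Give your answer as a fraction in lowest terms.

Quinn's father's ABO genotype from I^B i × I^B I^B: 1/2 I^B I^B, 1/2 I^B i.
Crossing each possibility with the mother I^B i and summing P(type O): 1/2·0 + 1/2·1/4 = 1/8.
Similarly for Rh via the father's Rh distribution: P(Rh+) = 3/4.
Independent loci: 1/8 × 3/4 = 3/32.

3/32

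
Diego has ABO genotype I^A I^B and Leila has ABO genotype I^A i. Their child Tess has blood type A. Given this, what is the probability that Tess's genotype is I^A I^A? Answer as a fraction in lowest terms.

1/2

Cross I^A I^B × I^A i → 1/4 I^A I^A, 1/4 I^A I^B, 1/4 I^A i, 1/4 I^B i.
Type-A genotypes among offspring: I^A I^A (1/4), I^A i (1/4); total 1/2.
P(I^A I^A | type A) = (1/4) / (1/2) = 1/2.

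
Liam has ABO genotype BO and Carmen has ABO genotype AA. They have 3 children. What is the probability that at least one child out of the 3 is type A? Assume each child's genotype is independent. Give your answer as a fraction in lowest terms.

ABO cross BO × AA → 1/2 A, 1/2 AB.
So P(type A) = 1/2 per child.
P(none) = (1/2)^3 = 1/8; P(at least one) = 1 − 1/8 = 7/8.

7/8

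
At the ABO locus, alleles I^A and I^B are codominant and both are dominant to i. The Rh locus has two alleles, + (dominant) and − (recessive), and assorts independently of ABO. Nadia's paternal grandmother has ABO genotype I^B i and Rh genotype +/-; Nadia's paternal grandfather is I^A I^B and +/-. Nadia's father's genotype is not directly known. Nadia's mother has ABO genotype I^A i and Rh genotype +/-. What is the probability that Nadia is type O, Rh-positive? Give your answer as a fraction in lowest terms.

3/32

Nadia's father's ABO genotype from I^B i × I^A I^B: 1/4 I^A I^B, 1/4 I^A i, 1/4 I^B I^B, 1/4 I^B i.
Crossing each possibility with the mother I^A i and summing P(type O): 1/4·0 + 1/4·1/4 + 1/4·0 + 1/4·1/4 = 1/8.
Similarly for Rh via the father's Rh distribution: P(Rh+) = 3/4.
Independent loci: 1/8 × 3/4 = 3/32.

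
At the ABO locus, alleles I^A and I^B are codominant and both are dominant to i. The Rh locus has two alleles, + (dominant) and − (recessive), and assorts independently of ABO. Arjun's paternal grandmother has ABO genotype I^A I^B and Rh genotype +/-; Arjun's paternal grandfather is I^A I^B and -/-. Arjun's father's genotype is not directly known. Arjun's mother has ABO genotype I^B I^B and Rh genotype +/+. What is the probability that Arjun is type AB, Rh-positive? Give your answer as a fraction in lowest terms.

Arjun's father's ABO genotype from I^A I^B × I^A I^B: 1/4 I^A I^A, 1/2 I^A I^B, 1/4 I^B I^B.
Crossing each possibility with the mother I^B I^B and summing P(type AB): 1/4·1 + 1/2·1/2 + 1/4·0 = 1/2.
Similarly for Rh via the father's Rh distribution: P(Rh+) = 1.
Independent loci: 1/2 × 1 = 1/2.

1/2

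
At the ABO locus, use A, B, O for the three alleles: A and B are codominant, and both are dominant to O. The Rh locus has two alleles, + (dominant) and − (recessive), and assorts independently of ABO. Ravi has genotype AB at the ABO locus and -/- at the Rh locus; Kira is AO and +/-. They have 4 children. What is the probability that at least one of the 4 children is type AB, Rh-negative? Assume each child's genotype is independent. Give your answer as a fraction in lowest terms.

ABO cross AB × AO → 1/2 A, 1/4 B, 1/4 AB.
Rh cross -/- × +/- → 1/2 Rh+, 1/2 Rh-; so P(type AB, Rh-negative) = 1/4 × 1/2 = 1/8 per child.
P(none) = (7/8)^4 = 2401/4096; P(at least one) = 1 − 2401/4096 = 1695/4096.

1695/4096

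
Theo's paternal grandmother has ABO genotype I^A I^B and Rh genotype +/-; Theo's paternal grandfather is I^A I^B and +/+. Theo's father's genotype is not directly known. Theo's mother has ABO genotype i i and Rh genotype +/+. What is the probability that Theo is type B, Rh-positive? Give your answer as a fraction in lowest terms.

Theo's father's ABO genotype from I^A I^B × I^A I^B: 1/4 I^A I^A, 1/2 I^A I^B, 1/4 I^B I^B.
Crossing each possibility with the mother i i and summing P(type B): 1/4·0 + 1/2·1/2 + 1/4·1 = 1/2.
Similarly for Rh via the father's Rh distribution: P(Rh+) = 1.
Independent loci: 1/2 × 1 = 1/2.

1/2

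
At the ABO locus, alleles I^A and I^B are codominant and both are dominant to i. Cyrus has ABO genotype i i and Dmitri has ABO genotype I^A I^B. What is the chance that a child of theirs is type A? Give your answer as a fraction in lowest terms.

1/2

ABO cross i i × I^A I^B → offspring phenotypes: 1/2 A, 1/2 B.
So P(type A) = 1/2.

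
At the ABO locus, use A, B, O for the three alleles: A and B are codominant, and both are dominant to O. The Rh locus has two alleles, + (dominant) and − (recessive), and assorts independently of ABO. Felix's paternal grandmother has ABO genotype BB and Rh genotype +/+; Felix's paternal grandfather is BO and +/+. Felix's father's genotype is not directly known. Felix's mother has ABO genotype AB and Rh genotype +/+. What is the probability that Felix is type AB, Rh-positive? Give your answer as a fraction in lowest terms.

3/8

Felix's father's ABO genotype from BB × BO: 1/2 BB, 1/2 BO.
Crossing each possibility with the mother AB and summing P(type AB): 1/2·1/2 + 1/2·1/4 = 3/8.
Similarly for Rh via the father's Rh distribution: P(Rh+) = 1.
Independent loci: 3/8 × 1 = 3/8.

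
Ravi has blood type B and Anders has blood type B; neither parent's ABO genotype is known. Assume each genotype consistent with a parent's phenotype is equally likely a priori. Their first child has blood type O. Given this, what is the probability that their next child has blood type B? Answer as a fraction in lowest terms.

3/4

Possible genotypes: Ravi ∈ {BB, BO}; Anders ∈ {BB, BO}.
Weight each parental genotype pair by prior × P(type-O child):
  BO × BO: posterior weight 1; P(next child type B) = 3/4.
Weighted sum = 3/4.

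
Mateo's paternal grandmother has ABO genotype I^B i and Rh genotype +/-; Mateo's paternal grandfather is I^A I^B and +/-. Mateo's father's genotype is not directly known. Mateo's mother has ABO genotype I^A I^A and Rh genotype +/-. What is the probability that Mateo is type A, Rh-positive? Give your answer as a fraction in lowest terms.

3/8

Mateo's father's ABO genotype from I^B i × I^A I^B: 1/4 I^A I^B, 1/4 I^A i, 1/4 I^B I^B, 1/4 I^B i.
Crossing each possibility with the mother I^A I^A and summing P(type A): 1/4·1/2 + 1/4·1 + 1/4·0 + 1/4·1/2 = 1/2.
Similarly for Rh via the father's Rh distribution: P(Rh+) = 3/4.
Independent loci: 1/2 × 3/4 = 3/8.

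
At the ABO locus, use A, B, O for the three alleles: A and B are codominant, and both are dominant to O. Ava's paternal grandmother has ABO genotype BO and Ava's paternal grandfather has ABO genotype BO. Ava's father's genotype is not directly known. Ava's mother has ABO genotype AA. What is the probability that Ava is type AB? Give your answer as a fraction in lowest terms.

1/2

Ava's father's ABO genotype from BO × BO: 1/4 BB, 1/2 BO, 1/4 OO.
Crossing each possibility with the mother AA and summing P(type AB): 1/4·1 + 1/2·1/2 + 1/4·0 = 1/2.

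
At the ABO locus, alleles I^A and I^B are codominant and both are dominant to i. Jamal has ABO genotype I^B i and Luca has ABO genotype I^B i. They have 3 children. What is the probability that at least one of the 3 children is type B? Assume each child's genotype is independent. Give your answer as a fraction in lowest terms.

ABO cross I^B i × I^B i → 1/4 O, 3/4 B.
So P(type B) = 3/4 per child.
P(none) = (1/4)^3 = 1/64; P(at least one) = 1 − 1/64 = 63/64.

63/64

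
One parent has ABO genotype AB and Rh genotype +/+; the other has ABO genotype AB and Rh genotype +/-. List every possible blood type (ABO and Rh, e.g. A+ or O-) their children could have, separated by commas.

A+, B+, AB+

Gametes from AB × AB give offspring ABO genotypes AA, AB, BB, i.e. phenotypes A, B, AB.
Rh cross +/+ × +/- → phenotypes Rh+.
Combining independently: A+, B+, AB+.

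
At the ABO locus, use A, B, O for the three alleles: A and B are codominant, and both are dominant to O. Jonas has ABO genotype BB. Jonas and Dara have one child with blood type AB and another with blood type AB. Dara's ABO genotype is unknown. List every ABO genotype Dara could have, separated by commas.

For each candidate genotype of Dara, check whether crossing it with BB can produce every observed child phenotype.
  AA → possible child types {AB} ✓
  AB → possible child types {B, AB} ✓
  AO → possible child types {B, AB} ✓
  BB → possible child types {B} ✗
  BO → possible child types {B} ✗
  OO → possible child types {B} ✗

AA, AB, AO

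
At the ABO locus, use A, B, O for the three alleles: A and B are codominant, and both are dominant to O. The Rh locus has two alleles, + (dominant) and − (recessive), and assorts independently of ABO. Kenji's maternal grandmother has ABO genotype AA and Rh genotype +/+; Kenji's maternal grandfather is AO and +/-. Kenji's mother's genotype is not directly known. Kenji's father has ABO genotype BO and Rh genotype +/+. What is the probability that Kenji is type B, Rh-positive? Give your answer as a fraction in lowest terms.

1/8

Kenji's mother's ABO genotype from AA × AO: 1/2 AA, 1/2 AO.
Crossing each possibility with the father BO and summing P(type B): 1/2·0 + 1/2·1/4 = 1/8.
Similarly for Rh via the mother's Rh distribution: P(Rh+) = 1.
Independent loci: 1/8 × 1 = 1/8.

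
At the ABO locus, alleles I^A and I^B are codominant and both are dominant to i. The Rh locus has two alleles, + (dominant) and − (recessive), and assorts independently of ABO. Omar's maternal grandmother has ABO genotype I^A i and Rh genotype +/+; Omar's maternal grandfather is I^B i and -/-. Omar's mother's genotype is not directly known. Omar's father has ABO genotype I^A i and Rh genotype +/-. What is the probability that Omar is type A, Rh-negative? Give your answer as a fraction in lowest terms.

Omar's mother's ABO genotype from I^A i × I^B i: 1/4 I^A I^B, 1/4 I^A i, 1/4 I^B i, 1/4 i i.
Crossing each possibility with the father I^A i and summing P(type A): 1/4·1/2 + 1/4·3/4 + 1/4·1/4 + 1/4·1/2 = 1/2.
Similarly for Rh via the mother's Rh distribution: P(Rh-) = 1/4.
Independent loci: 1/2 × 1/4 = 1/8.

1/8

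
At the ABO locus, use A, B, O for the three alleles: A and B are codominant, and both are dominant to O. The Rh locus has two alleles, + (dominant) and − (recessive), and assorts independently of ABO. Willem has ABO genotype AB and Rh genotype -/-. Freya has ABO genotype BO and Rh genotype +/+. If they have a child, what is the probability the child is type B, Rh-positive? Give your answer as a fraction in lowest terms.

ABO cross AB × BO → offspring phenotypes: 1/4 A, 1/2 B, 1/4 AB.
Rh cross -/- × +/+ → 1 Rh+.
Independent loci: P(type B, Rh-positive) = 1/2 × 1 = 1/2.

1/2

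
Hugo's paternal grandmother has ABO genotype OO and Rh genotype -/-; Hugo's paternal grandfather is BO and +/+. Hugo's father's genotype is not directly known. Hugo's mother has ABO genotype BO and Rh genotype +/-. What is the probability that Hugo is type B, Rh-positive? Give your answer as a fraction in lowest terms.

15/32

Hugo's father's ABO genotype from OO × BO: 1/2 BO, 1/2 OO.
Crossing each possibility with the mother BO and summing P(type B): 1/2·3/4 + 1/2·1/2 = 5/8.
Similarly for Rh via the father's Rh distribution: P(Rh+) = 3/4.
Independent loci: 5/8 × 3/4 = 15/32.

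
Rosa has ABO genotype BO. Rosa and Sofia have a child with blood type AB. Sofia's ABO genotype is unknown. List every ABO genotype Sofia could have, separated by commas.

For each candidate genotype of Sofia, check whether crossing it with BO can produce every observed child phenotype.
  AA → possible child types {A, AB} ✓
  AB → possible child types {A, B, AB} ✓
  AO → possible child types {O, A, B, AB} ✓
  BB → possible child types {B} ✗
  BO → possible child types {O, B} ✗
  OO → possible child types {O, B} ✗

AA, AB, AO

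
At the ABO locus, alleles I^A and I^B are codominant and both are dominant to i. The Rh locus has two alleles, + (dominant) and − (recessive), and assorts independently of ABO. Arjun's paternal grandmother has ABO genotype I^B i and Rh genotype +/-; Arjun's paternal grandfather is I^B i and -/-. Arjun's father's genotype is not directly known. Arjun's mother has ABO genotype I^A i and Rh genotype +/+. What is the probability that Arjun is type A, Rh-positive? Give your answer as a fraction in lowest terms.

Arjun's father's ABO genotype from I^B i × I^B i: 1/4 I^B I^B, 1/2 I^B i, 1/4 i i.
Crossing each possibility with the mother I^A i and summing P(type A): 1/4·0 + 1/2·1/4 + 1/4·1/2 = 1/4.
Similarly for Rh via the father's Rh distribution: P(Rh+) = 1.
Independent loci: 1/4 × 1 = 1/4.

1/4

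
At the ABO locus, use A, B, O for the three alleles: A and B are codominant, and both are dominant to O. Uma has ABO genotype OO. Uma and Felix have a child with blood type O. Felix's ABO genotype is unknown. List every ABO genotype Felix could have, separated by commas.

AO, BO, OO

For each candidate genotype of Felix, check whether crossing it with OO can produce every observed child phenotype.
  AA → possible child types {A} ✗
  AB → possible child types {A, B} ✗
  AO → possible child types {O, A} ✓
  BB → possible child types {B} ✗
  BO → possible child types {O, B} ✓
  OO → possible child types {O} ✓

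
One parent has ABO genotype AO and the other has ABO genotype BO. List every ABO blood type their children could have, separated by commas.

O, A, B, AB

Gametes from AO × BO give offspring ABO genotypes AB, AO, BO, OO, i.e. phenotypes O, A, B, AB.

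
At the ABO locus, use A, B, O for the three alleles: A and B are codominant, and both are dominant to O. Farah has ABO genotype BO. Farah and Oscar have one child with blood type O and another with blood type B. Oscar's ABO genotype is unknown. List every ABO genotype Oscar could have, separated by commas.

For each candidate genotype of Oscar, check whether crossing it with BO can produce every observed child phenotype.
  AA → possible child types {A, AB} ✗
  AB → possible child types {A, B, AB} ✗
  AO → possible child types {O, A, B, AB} ✓
  BB → possible child types {B} ✗
  BO → possible child types {O, B} ✓
  OO → possible child types {O, B} ✓

AO, BO, OO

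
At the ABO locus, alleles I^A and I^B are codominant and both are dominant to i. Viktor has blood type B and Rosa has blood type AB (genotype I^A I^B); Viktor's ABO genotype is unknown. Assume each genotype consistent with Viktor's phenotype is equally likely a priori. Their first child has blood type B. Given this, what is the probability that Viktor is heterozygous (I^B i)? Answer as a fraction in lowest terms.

1/2

Possible genotypes: Viktor ∈ {I^B I^B, I^B i}; Rosa ∈ {I^A I^B}.
Weight each parental genotype pair by prior × P(type-B child):
  I^B I^B × I^A I^B: posterior weight 1/2.
  I^B i × I^A I^B: posterior weight 1/2.
Sum the posterior weight over pairs where Viktor is I^B i: 1/2.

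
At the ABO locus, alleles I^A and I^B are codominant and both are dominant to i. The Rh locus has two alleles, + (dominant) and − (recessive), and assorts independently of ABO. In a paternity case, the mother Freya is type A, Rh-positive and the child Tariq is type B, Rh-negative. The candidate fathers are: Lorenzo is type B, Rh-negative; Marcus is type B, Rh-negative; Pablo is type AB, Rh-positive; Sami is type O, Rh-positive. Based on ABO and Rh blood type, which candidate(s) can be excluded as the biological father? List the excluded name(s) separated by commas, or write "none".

Sami

A candidate is excluded only if no genotype consistent with his phenotype could produce a type B, Rh-negative child with a type A, Rh-positive mother.
Sami (type O, Rh+): no genotype consistent with that phenotype can produce a type-B Rh- child with a type-A mother.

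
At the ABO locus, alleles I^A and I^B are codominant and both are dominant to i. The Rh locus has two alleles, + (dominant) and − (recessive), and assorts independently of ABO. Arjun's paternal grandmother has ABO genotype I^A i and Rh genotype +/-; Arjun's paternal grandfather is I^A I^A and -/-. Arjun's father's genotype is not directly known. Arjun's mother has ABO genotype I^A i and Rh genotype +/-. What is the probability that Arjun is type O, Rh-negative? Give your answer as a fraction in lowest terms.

3/64

Arjun's father's ABO genotype from I^A i × I^A I^A: 1/2 I^A I^A, 1/2 I^A i.
Crossing each possibility with the mother I^A i and summing P(type O): 1/2·0 + 1/2·1/4 = 1/8.
Similarly for Rh via the father's Rh distribution: P(Rh-) = 3/8.
Independent loci: 1/8 × 3/8 = 3/64.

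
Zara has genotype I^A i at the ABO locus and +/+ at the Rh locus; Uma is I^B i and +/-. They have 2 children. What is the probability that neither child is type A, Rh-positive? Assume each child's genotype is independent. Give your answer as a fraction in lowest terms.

ABO cross I^A i × I^B i → 1/4 O, 1/4 A, 1/4 B, 1/4 AB.
Rh cross +/+ × +/- → 1 Rh+; so P(type A, Rh-positive) = 1/4 × 1 = 1/4 per child.
P(not type A, Rh-positive) = 3/4 for one child; (3/4)^2 = 9/16.

9/16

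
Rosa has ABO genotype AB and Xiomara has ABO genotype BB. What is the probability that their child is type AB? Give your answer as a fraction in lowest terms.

1/2

ABO cross AB × BB → offspring phenotypes: 1/2 B, 1/2 AB.
So P(type AB) = 1/2.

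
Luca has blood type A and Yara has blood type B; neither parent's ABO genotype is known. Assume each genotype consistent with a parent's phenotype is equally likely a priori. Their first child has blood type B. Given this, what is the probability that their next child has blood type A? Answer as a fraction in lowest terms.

Possible genotypes: Luca ∈ {AA, AO}; Yara ∈ {BB, BO}.
Weight each parental genotype pair by prior × P(type-B child):
  AO × BB: posterior weight 2/3; P(next child type A) = 0.
  AO × BO: posterior weight 1/3; P(next child type A) = 1/4.
Weighted sum = 1/12.

1/12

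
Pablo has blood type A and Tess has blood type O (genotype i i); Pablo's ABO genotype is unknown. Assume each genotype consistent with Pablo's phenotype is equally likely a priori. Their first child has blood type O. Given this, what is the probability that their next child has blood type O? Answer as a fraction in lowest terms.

1/2

Possible genotypes: Pablo ∈ {I^A I^A, I^A i}; Tess ∈ {i i}.
Weight each parental genotype pair by prior × P(type-O child):
  I^A i × i i: posterior weight 1; P(next child type O) = 1/2.
Weighted sum = 1/2.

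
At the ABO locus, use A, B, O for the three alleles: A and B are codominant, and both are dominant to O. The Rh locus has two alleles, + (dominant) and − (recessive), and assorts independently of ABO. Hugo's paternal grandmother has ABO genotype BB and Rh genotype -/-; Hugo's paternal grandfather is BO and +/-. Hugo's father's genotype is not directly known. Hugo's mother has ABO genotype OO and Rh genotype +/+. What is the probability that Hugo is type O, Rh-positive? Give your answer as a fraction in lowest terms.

1/4

Hugo's father's ABO genotype from BB × BO: 1/2 BB, 1/2 BO.
Crossing each possibility with the mother OO and summing P(type O): 1/2·0 + 1/2·1/2 = 1/4.
Similarly for Rh via the father's Rh distribution: P(Rh+) = 1.
Independent loci: 1/4 × 1 = 1/4.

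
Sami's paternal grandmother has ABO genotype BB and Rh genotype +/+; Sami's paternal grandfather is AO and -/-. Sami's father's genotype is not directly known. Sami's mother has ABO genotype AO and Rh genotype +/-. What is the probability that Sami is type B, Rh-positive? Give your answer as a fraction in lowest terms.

Sami's father's ABO genotype from BB × AO: 1/2 AB, 1/2 BO.
Crossing each possibility with the mother AO and summing P(type B): 1/2·1/4 + 1/2·1/4 = 1/4.
Similarly for Rh via the father's Rh distribution: P(Rh+) = 3/4.
Independent loci: 1/4 × 3/4 = 3/16.

3/16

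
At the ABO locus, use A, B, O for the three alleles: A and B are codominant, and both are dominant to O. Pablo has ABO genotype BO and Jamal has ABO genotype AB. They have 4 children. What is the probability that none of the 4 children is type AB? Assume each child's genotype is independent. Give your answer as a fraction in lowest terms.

ABO cross BO × AB → 1/4 A, 1/2 B, 1/4 AB.
So P(type AB) = 1/4 per child.
P(not type AB) = 3/4 for one child; (3/4)^4 = 81/256.

81/256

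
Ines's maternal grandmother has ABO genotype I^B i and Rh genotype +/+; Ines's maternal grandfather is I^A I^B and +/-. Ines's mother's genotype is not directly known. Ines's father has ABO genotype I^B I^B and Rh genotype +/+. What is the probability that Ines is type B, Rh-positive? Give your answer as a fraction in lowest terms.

3/4

Ines's mother's ABO genotype from I^B i × I^A I^B: 1/4 I^A I^B, 1/4 I^A i, 1/4 I^B I^B, 1/4 I^B i.
Crossing each possibility with the father I^B I^B and summing P(type B): 1/4·1/2 + 1/4·1/2 + 1/4·1 + 1/4·1 = 3/4.
Similarly for Rh via the mother's Rh distribution: P(Rh+) = 1.
Independent loci: 3/4 × 1 = 3/4.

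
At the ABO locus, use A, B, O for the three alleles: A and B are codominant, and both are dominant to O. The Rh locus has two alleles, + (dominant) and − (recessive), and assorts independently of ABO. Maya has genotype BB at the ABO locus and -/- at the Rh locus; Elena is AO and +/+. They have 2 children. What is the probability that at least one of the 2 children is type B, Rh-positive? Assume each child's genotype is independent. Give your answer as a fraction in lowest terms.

3/4

ABO cross BB × AO → 1/2 B, 1/2 AB.
Rh cross -/- × +/+ → 1 Rh+; so P(type B, Rh-positive) = 1/2 × 1 = 1/2 per child.
P(none) = (1/2)^2 = 1/4; P(at least one) = 1 − 1/4 = 3/4.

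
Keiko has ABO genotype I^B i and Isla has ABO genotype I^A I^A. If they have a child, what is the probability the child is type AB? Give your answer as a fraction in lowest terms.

ABO cross I^B i × I^A I^A → offspring phenotypes: 1/2 A, 1/2 AB.
So P(type AB) = 1/2.

1/2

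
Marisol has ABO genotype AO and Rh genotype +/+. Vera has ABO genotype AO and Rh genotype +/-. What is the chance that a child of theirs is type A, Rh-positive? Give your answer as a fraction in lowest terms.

3/4

ABO cross AO × AO → offspring phenotypes: 1/4 O, 3/4 A.
Rh cross +/+ × +/- → 1 Rh+.
Independent loci: P(type A, Rh-positive) = 3/4 × 1 = 3/4.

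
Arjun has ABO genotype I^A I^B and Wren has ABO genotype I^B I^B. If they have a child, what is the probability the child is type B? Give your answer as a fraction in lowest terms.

ABO cross I^A I^B × I^B I^B → offspring phenotypes: 1/2 B, 1/2 AB.
So P(type B) = 1/2.

1/2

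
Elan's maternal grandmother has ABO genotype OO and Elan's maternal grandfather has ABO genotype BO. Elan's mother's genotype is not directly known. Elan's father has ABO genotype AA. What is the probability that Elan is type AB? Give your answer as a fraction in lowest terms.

Elan's mother's ABO genotype from OO × BO: 1/2 BO, 1/2 OO.
Crossing each possibility with the father AA and summing P(type AB): 1/2·1/2 + 1/2·0 = 1/4.

1/4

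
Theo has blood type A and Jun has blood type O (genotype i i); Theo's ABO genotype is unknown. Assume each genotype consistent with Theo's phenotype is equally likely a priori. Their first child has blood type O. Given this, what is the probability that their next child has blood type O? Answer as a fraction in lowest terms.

1/2

Possible genotypes: Theo ∈ {I^A I^A, I^A i}; Jun ∈ {i i}.
Weight each parental genotype pair by prior × P(type-O child):
  I^A i × i i: posterior weight 1; P(next child type O) = 1/2.
Weighted sum = 1/2.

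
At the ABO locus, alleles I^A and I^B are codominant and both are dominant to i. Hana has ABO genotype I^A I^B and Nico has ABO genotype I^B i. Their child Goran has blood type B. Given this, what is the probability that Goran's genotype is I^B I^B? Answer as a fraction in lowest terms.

Cross I^A I^B × I^B i → 1/4 I^A I^B, 1/4 I^A i, 1/4 I^B I^B, 1/4 I^B i.
Type-B genotypes among offspring: I^B I^B (1/4), I^B i (1/4); total 1/2.
P(I^B I^B | type B) = (1/4) / (1/2) = 1/2.

1/2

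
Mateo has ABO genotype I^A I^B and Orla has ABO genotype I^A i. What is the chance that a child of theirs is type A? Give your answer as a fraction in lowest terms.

ABO cross I^A I^B × I^A i → offspring phenotypes: 1/2 A, 1/4 B, 1/4 AB.
So P(type A) = 1/2.

1/2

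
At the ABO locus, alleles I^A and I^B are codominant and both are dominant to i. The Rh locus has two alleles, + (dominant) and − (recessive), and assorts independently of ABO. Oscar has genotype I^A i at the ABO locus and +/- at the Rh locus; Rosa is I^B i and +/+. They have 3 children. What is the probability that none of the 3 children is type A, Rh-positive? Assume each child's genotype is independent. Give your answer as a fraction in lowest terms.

ABO cross I^A i × I^B i → 1/4 O, 1/4 A, 1/4 B, 1/4 AB.
Rh cross +/- × +/+ → 1 Rh+; so P(type A, Rh-positive) = 1/4 × 1 = 1/4 per child.
P(not type A, Rh-positive) = 3/4 for one child; (3/4)^3 = 27/64.

27/64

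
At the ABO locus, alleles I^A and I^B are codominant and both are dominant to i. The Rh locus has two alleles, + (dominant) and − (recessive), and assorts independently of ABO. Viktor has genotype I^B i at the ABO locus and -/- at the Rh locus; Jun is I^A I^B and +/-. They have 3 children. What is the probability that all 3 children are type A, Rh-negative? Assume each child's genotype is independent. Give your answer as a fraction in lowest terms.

ABO cross I^B i × I^A I^B → 1/4 A, 1/2 B, 1/4 AB.
Rh cross -/- × +/- → 1/2 Rh+, 1/2 Rh-; so P(type A, Rh-negative) = 1/4 × 1/2 = 1/8 per child.
All 3 independent: (1/8)^3 = 1/512.

1/512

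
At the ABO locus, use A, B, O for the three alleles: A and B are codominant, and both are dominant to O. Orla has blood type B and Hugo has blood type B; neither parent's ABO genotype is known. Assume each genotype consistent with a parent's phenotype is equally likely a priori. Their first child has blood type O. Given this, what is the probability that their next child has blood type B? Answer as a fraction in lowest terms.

3/4

Possible genotypes: Orla ∈ {BB, BO}; Hugo ∈ {BB, BO}.
Weight each parental genotype pair by prior × P(type-O child):
  BO × BO: posterior weight 1; P(next child type B) = 3/4.
Weighted sum = 3/4.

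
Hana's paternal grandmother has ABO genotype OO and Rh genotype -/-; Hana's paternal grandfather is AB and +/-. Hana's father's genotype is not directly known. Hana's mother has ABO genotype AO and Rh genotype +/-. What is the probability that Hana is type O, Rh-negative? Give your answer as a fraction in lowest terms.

Hana's father's ABO genotype from OO × AB: 1/2 AO, 1/2 BO.
Crossing each possibility with the mother AO and summing P(type O): 1/2·1/4 + 1/2·1/4 = 1/4.
Similarly for Rh via the father's Rh distribution: P(Rh-) = 3/8.
Independent loci: 1/4 × 3/8 = 3/32.

3/32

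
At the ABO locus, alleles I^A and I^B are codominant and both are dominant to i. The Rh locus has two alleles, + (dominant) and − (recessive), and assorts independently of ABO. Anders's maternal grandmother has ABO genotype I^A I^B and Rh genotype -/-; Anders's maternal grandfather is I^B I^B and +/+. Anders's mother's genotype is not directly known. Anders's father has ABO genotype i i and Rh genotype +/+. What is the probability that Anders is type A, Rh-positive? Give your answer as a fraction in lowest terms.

Anders's mother's ABO genotype from I^A I^B × I^B I^B: 1/2 I^A I^B, 1/2 I^B I^B.
Crossing each possibility with the father i i and summing P(type A): 1/2·1/2 + 1/2·0 = 1/4.
Similarly for Rh via the mother's Rh distribution: P(Rh+) = 1.
Independent loci: 1/4 × 1 = 1/4.

1/4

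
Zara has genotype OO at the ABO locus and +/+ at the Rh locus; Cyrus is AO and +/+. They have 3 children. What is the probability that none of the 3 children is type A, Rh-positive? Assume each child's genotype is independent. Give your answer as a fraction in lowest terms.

ABO cross OO × AO → 1/2 O, 1/2 A.
Rh cross +/+ × +/+ → 1 Rh+; so P(type A, Rh-positive) = 1/2 × 1 = 1/2 per child.
P(not type A, Rh-positive) = 1/2 for one child; (1/2)^3 = 1/8.

1/8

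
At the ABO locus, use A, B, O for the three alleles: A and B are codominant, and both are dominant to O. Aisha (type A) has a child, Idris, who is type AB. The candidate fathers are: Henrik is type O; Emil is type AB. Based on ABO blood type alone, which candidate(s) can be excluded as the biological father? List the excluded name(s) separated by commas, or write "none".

A candidate is excluded only if no genotype consistent with his phenotype could produce a type AB child with a type A mother.
Henrik (type O): no genotype consistent with that phenotype can produce a type-AB child with a type-A mother.

Henrik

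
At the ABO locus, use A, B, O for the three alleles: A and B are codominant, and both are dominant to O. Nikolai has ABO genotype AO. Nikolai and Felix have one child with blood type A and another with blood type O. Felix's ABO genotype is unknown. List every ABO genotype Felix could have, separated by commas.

For each candidate genotype of Felix, check whether crossing it with AO can produce every observed child phenotype.
  AA → possible child types {A} ✗
  AB → possible child types {A, B, AB} ✗
  AO → possible child types {O, A} ✓
  BB → possible child types {B, AB} ✗
  BO → possible child types {O, A, B, AB} ✓
  OO → possible child types {O, A} ✓

AO, BO, OO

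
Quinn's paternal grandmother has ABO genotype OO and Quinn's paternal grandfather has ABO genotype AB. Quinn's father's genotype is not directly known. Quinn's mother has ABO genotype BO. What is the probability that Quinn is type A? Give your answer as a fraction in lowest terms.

Quinn's father's ABO genotype from OO × AB: 1/2 AO, 1/2 BO.
Crossing each possibility with the mother BO and summing P(type A): 1/2·1/4 + 1/2·0 = 1/8.

1/8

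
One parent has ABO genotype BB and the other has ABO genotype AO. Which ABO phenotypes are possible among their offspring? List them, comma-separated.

B, AB

Gametes from BB × AO give offspring ABO genotypes AB, BO, i.e. phenotypes B, AB.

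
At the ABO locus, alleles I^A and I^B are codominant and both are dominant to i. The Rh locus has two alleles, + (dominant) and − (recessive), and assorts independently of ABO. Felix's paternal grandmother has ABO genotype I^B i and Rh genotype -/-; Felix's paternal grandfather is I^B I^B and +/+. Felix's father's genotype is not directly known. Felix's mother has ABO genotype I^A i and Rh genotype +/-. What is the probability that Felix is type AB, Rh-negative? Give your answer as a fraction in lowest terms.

3/32

Felix's father's ABO genotype from I^B i × I^B I^B: 1/2 I^B I^B, 1/2 I^B i.
Crossing each possibility with the mother I^A i and summing P(type AB): 1/2·1/2 + 1/2·1/4 = 3/8.
Similarly for Rh via the father's Rh distribution: P(Rh-) = 1/4.
Independent loci: 3/8 × 1/4 = 3/32.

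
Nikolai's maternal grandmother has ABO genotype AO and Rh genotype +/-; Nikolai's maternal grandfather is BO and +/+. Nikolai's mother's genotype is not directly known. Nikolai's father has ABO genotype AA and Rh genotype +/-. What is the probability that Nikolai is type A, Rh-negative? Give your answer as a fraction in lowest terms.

Nikolai's mother's ABO genotype from AO × BO: 1/4 AB, 1/4 AO, 1/4 BO, 1/4 OO.
Crossing each possibility with the father AA and summing P(type A): 1/4·1/2 + 1/4·1 + 1/4·1/2 + 1/4·1 = 3/4.
Similarly for Rh via the mother's Rh distribution: P(Rh-) = 1/8.
Independent loci: 3/4 × 1/8 = 3/32.

3/32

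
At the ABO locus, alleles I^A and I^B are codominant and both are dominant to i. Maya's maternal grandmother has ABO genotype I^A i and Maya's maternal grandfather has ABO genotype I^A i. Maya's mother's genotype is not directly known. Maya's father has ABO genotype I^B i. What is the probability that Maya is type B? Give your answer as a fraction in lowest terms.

1/4

Maya's mother's ABO genotype from I^A i × I^A i: 1/4 I^A I^A, 1/2 I^A i, 1/4 i i.
Crossing each possibility with the father I^B i and summing P(type B): 1/4·0 + 1/2·1/4 + 1/4·1/2 = 1/4.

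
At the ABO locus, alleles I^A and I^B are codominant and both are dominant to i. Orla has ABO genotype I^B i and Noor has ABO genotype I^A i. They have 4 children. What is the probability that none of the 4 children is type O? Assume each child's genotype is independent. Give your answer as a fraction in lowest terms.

ABO cross I^B i × I^A i → 1/4 O, 1/4 A, 1/4 B, 1/4 AB.
So P(type O) = 1/4 per child.
P(not type O) = 3/4 for one child; (3/4)^4 = 81/256.

81/256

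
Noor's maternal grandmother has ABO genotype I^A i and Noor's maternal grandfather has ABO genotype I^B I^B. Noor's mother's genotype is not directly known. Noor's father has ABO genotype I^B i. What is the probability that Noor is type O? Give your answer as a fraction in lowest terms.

1/8

Noor's mother's ABO genotype from I^A i × I^B I^B: 1/2 I^A I^B, 1/2 I^B i.
Crossing each possibility with the father I^B i and summing P(type O): 1/2·0 + 1/2·1/4 = 1/8.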